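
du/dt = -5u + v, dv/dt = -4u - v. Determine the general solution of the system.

Coefficient matrix A = [[-5, 1], [-4, -1]].
Characteristic polynomial det(A - λI) = λ^2 + 6λ + 9 = 0.
Single eigenvalue λ = -3 with algebraic multiplicity 2.
Eigenvector v = (-1,-2); generalized eigenvector w with (A-λI)w=v is (0,-1).
General solution: e^(-3t)[c_1·v + c_2·(t·v + w)].

u(t) = -c_1e^(-3t) - c_2te^(-3t), v(t) = -2c_1e^(-3t) - 2c_2te^(-3t) - c_2e^(-3t)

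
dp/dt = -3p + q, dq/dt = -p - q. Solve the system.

Coefficient matrix A = [[-3, 1], [-1, -1]].
Characteristic polynomial det(A - λI) = λ^2 + 4λ + 4 = 0.
Single eigenvalue λ = -2 with algebraic multiplicity 2.
Eigenvector v = (1,1); generalized eigenvector w with (A-λI)w=v is (-1,0).
General solution: e^(-2t)[c_1·v + c_2·(t·v + w)].

p(t) = c_1e^(-2t) + c_2te^(-2t) - c_2e^(-2t), q(t) = c_1e^(-2t) + c_2te^(-2t)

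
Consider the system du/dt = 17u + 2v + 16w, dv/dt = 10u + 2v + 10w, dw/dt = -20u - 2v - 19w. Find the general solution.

Coefficient matrix A = [[17, 2, 16], [10, 2, 10], [-20, -2, -19]].
det(A - λI) = 0 gives eigenvalues λ = -3, 2, 1.
For λ=-3: eigenvector (-3,-2,4).
For λ=2: eigenvector (2,1,-2).
For λ=1: eigenvector (-1,0,1).
General solution: c_1e^(-3t)(-3,-2,4) + c_2e^(2t)(2,1,-2) + c_3e^(t)(-1,0,1).

u(t) = -3c_1e^(-3t) + 2c_2e^(2t) - c_3e^(t), v(t) = -2c_1e^(-3t) + c_2e^(2t), w(t) = 4c_1e^(-3t) - 2c_2e^(2t) + c_3e^(t)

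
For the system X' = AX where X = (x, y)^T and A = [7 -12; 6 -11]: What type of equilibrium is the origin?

A = [[7,-12],[6,-11]]; det(A-λI) = λ^2 + 4λ - 5.
λ = 1, -5: opposite signs.

saddle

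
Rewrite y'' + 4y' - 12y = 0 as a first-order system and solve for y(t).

y(t) = c_1e^(-6t) + c_2e^(2t)

Let x_1 = y, x_2 = y'. Then x_1' = x_2 and x_2' = 12x_1 - 4x_2.
A = [[0,1],[12,-4]]; det(A-λI) = λ^2 + 4λ - 12.
Eigenvalues λ = -6, 2 with eigenvectors (1,-6), (1,2).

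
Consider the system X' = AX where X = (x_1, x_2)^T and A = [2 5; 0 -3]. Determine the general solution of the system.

x_1(t) = C_1e^(-3t) + C_2e^(2t), x_2(t) = -C_1e^(-3t)

Coefficient matrix A = [[2, 5], [0, -3]].
Characteristic polynomial det(A - λI) = λ^2 + λ - 6 = 0.
Eigenvalues λ = -3, 2.
For λ=-3: (A-λI) row 1 is [5, 5], so an eigenvector is (1, -1).
For λ=2: (A-λI) row 1 is [0, 5], so an eigenvector is (1, 0).
General solution: C_1e^(-3t)(1,-1) + C_2e^(2t)(1,0).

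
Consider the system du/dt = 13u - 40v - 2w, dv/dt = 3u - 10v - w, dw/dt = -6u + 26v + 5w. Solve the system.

Coefficient matrix A = [[13, -40, -2], [3, -10, -1], [-6, 26, 5]].
det(A - λI) = 0 gives eigenvalues λ = 3, 4, 1.
For λ=3: eigenvector (-7,-2,5).
For λ=4: eigenvector (4,1,-2).
For λ=1: eigenvector (-3,-1,2).
General solution: c_1e^(3t)(-7,-2,5) + c_2e^(4t)(4,1,-2) + c_3e^(t)(-3,-1,2).

u(t) = -7c_1e^(3t) + 4c_2e^(4t) - 3c_3e^(t), v(t) = -2c_1e^(3t) + c_2e^(4t) - c_3e^(t), w(t) = 5c_1e^(3t) - 2c_2e^(4t) + 2c_3e^(t)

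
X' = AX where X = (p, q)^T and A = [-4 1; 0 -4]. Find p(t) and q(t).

Coefficient matrix A = [[-4, 1], [0, -4]].
Characteristic polynomial det(A - λI) = λ^2 + 8λ + 16 = 0.
Single eigenvalue λ = -4 with algebraic multiplicity 2.
Eigenvector v = (1,0); generalized eigenvector w with (A-λI)w=v is (-2,1).
General solution: e^(-4t)[K_1·v + K_2·(t·v + w)].

p(t) = K_1e^(-4t) + K_2te^(-4t) - 2K_2e^(-4t), q(t) = K_2e^(-4t)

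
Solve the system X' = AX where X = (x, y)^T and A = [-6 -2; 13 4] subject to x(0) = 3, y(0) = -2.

Coefficient matrix A = [[-6, -2], [13, 4]].
Characteristic polynomial det(A - λI) = λ^2 + 2λ + 2 = 0.
Eigenvalues λ = -1 ± i (complex conjugate pair).
For λ=-1+i: an eigenvector is (-1,2) - i(1,-3) = (-1 - i, 2 + 3i).
A real fundamental pair from Re and Im of e^((-1+i)t)v: X_1 = e^(-t)(cos(t)·(-1,2) + sin(t)·(1,-3)), X_2 = e^(-t)(sin(t)·(-1,2) - cos(t)·(1,-3)).
General solution: C_1X_1 + C_2X_2.
Applying x(0)=3, y(0)=-2 gives C_1=-7, C_2=4.

x(t) = -11e^(-t)sin(t) + 3e^(-t)cos(t), y(t) = 29e^(-t)sin(t) - 2e^(-t)cos(t)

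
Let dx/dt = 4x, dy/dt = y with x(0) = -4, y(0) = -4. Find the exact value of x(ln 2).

-64

A = [[4,0],[0,1]]; eigenvalues λ = 1, 4.
Eigenvectors: (0,-1) for λ=1, (1,0) for λ=4.
From the initial condition, c_1 = 4, c_2 = -4.
x(ln 2) = (4)(2^1)(0) + (-4)(2^4)(1) = -64.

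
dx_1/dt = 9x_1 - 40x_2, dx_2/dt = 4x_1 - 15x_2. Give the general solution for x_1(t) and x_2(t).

x_1(t) = -3c_1e^(-3t)sin(4t) - c_1e^(-3t)cos(4t) - c_2e^(-3t)sin(4t) + 3c_2e^(-3t)cos(4t), x_2(t) = -c_1e^(-3t)sin(4t) + c_2e^(-3t)cos(4t)

Coefficient matrix A = [[9, -40], [4, -15]].
Characteristic polynomial det(A - λI) = λ^2 + 6λ + 25 = 0.
Eigenvalues λ = -3 ± 4i (complex conjugate pair).
For λ=-3+4i: an eigenvector is (-1,0) - i(-3,-1) = (-1 + 3i, 0 + i).
A real fundamental pair from Re and Im of e^((-3+4i)t)v: X_1 = e^(-3t)(cos(4t)·(-1,0) + sin(4t)·(-3,-1)), X_2 = e^(-3t)(sin(4t)·(-1,0) - cos(4t)·(-3,-1)).
General solution: c_1X_1 + c_2X_2.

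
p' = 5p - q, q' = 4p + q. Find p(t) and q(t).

p(t) = -K_1e^(3t) - K_2te^(3t), q(t) = -2K_1e^(3t) - 2K_2te^(3t) + K_2e^(3t)

Coefficient matrix A = [[5, -1], [4, 1]].
Characteristic polynomial det(A - λI) = λ^2 - 6λ + 9 = 0.
Single eigenvalue λ = 3 with algebraic multiplicity 2.
Eigenvector v = (-1,-2); generalized eigenvector w with (A-λI)w=v is (0,1).
General solution: e^(3t)[K_1·v + K_2·(t·v + w)].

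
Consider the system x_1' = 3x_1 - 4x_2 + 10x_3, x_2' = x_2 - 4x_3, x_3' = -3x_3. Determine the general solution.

Coefficient matrix A = [[3, -4, 10], [0, 1, -4], [0, 0, -3]].
det(A - λI) = 0 gives eigenvalues λ = 3, -3, 1.
For λ=3: eigenvector (1,0,0).
For λ=-3: eigenvector (-1,1,1).
For λ=1: eigenvector (2,1,0).
General solution: K_1e^(3t)(1,0,0) + K_2e^(-3t)(-1,1,1) + K_3e^(t)(2,1,0).

x_1(t) = K_1e^(3t) - K_2e^(-3t) + 2K_3e^(t), x_2(t) = K_2e^(-3t) + K_3e^(t), x_3(t) = K_2e^(-3t)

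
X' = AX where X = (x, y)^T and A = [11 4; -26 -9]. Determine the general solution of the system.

Coefficient matrix A = [[11, 4], [-26, -9]].
Characteristic polynomial det(A - λI) = λ^2 - 2λ + 5 = 0.
Eigenvalues λ = 1 ± 2i (complex conjugate pair).
For λ=1+2i: an eigenvector is (-1,2) - i(-1,3) = (-1 + i, 2 - 3i).
A real fundamental pair from Re and Im of e^((1+2i)t)v: X_1 = e^(t)(cos(2t)·(-1,2) + sin(2t)·(-1,3)), X_2 = e^(t)(sin(2t)·(-1,2) - cos(2t)·(-1,3)).
General solution: c_1X_1 + c_2X_2.

x(t) = -c_1e^(t)sin(2t) - c_1e^(t)cos(2t) - c_2e^(t)sin(2t) + c_2e^(t)cos(2t), y(t) = 3c_1e^(t)sin(2t) + 2c_1e^(t)cos(2t) + 2c_2e^(t)sin(2t) - 3c_2e^(t)cos(2t)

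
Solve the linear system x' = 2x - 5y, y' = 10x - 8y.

x(t) = -K_1e^(-3t)sin(5t) + K_2e^(-3t)cos(5t), y(t) = -K_1e^(-3t)sin(5t) + K_1e^(-3t)cos(5t) + K_2e^(-3t)sin(5t) + K_2e^(-3t)cos(5t)

Coefficient matrix A = [[2, -5], [10, -8]].
Characteristic polynomial det(A - λI) = λ^2 + 6λ + 34 = 0.
Eigenvalues λ = -3 ± 5i (complex conjugate pair).
For λ=-3+5i: an eigenvector is (0,1) - i(-1,-1) = (0 + i, 1 + i).
A real fundamental pair from Re and Im of e^((-3+5i)t)v: X_1 = e^(-3t)(cos(5t)·(0,1) + sin(5t)·(-1,-1)), X_2 = e^(-3t)(sin(5t)·(0,1) - cos(5t)·(-1,-1)).
General solution: K_1X_1 + K_2X_2.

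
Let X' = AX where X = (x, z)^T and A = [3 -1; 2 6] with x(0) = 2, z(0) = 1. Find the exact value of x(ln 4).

-1792

A = [[3,-1],[2,6]]; eigenvalues λ = 4, 5.
Eigenvectors: (-1,1) for λ=4, (-1,2) for λ=5.
From the initial condition, c_1 = -5, c_2 = 3.
x(ln 4) = (-5)(4^4)(-1) + (3)(4^5)(-1) = -1792.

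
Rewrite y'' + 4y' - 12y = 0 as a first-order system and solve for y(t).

y(t) = K_1e^(-6t) + K_2e^(2t)

Let x_1 = y, x_2 = y'. Then x_1' = x_2 and x_2' = 12x_1 - 4x_2.
A = [[0,1],[12,-4]]; det(A-λI) = λ^2 + 4λ - 12.
Eigenvalues λ = -6, 2 with eigenvectors (1,-6), (1,2).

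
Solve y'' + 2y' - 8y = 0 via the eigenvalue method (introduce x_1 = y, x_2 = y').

Let x_1 = y, x_2 = y'. Then x_1' = x_2 and x_2' = 8x_1 - 2x_2.
A = [[0,1],[8,-2]]; det(A-λI) = λ^2 + 2λ - 8.
Eigenvalues λ = 2, -4 with eigenvectors (1,2), (1,-4).

y(t) = c_1e^(2t) + c_2e^(-4t)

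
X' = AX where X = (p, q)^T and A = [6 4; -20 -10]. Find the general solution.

p(t) = K_1e^(-2t)sin(4t) - K_2e^(-2t)cos(4t), q(t) = -2K_1e^(-2t)sin(4t) + K_1e^(-2t)cos(4t) + K_2e^(-2t)sin(4t) + 2K_2e^(-2t)cos(4t)

Coefficient matrix A = [[6, 4], [-20, -10]].
Characteristic polynomial det(A - λI) = λ^2 + 4λ + 20 = 0.
Eigenvalues λ = -2 ± 4i (complex conjugate pair).
For λ=-2+4i: an eigenvector is (0,1) - i(1,-2) = (0 - i, 1 + 2i).
A real fundamental pair from Re and Im of e^((-2+4i)t)v: X_1 = e^(-2t)(cos(4t)·(0,1) + sin(4t)·(1,-2)), X_2 = e^(-2t)(sin(4t)·(0,1) - cos(4t)·(1,-2)).
General solution: K_1X_1 + K_2X_2.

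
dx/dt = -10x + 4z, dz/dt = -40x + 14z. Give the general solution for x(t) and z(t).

Coefficient matrix A = [[-10, 4], [-40, 14]].
Characteristic polynomial det(A - λI) = λ^2 - 4λ + 20 = 0.
Eigenvalues λ = 2 ± 4i (complex conjugate pair).
For λ=2+4i: an eigenvector is (0,1) - i(1,3) = (0 - i, 1 - 3i).
A real fundamental pair from Re and Im of e^((2+4i)t)v: X_1 = e^(2t)(cos(4t)·(0,1) + sin(4t)·(1,3)), X_2 = e^(2t)(sin(4t)·(0,1) - cos(4t)·(1,3)).
General solution: C_1X_1 + C_2X_2.

x(t) = C_1e^(2t)sin(4t) - C_2e^(2t)cos(4t), z(t) = 3C_1e^(2t)sin(4t) + C_1e^(2t)cos(4t) + C_2e^(2t)sin(4t) - 3C_2e^(2t)cos(4t)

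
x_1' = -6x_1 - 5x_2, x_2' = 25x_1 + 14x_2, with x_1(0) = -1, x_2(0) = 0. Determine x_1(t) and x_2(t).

Coefficient matrix A = [[-6, -5], [25, 14]].
Characteristic polynomial det(A - λI) = λ^2 - 8λ + 41 = 0.
Eigenvalues λ = 4 ± 5i (complex conjugate pair).
For λ=4+5i: an eigenvector is (0,-1) - i(1,-2) = (0 - i, -1 + 2i).
A real fundamental pair from Re and Im of e^((4+5i)t)v: X_1 = e^(4t)(cos(5t)·(0,-1) + sin(5t)·(1,-2)), X_2 = e^(4t)(sin(5t)·(0,-1) - cos(5t)·(1,-2)).
General solution: c_1X_1 + c_2X_2.
Applying x_1(0)=-1, x_2(0)=0 gives c_1=2, c_2=1.

x_1(t) = 2e^(4t)sin(5t) - e^(4t)cos(5t), x_2(t) = -5e^(4t)sin(5t)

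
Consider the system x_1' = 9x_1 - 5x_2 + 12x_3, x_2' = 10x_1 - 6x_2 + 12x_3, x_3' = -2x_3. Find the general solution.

x_1(t) = C_1e^(4t) - 2C_2e^(-2t) + C_3e^(-t), x_2(t) = C_1e^(4t) - 2C_2e^(-2t) + 2C_3e^(-t), x_3(t) = C_2e^(-2t)

Coefficient matrix A = [[9, -5, 12], [10, -6, 12], [0, 0, -2]].
det(A - λI) = 0 gives eigenvalues λ = 4, -2, -1.
For λ=4: eigenvector (1,1,0).
For λ=-2: eigenvector (-2,-2,1).
For λ=-1: eigenvector (1,2,0).
General solution: C_1e^(4t)(1,1,0) + C_2e^(-2t)(-2,-2,1) + C_3e^(-t)(1,2,0).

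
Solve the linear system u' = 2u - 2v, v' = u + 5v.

Coefficient matrix A = [[2, -2], [1, 5]].
Characteristic polynomial det(A - λI) = λ^2 - 7λ + 12 = 0.
Eigenvalues λ = 4, 3.
For λ=4: (A-λI) row 1 is [-2, -2], so an eigenvector is (1, -1).
For λ=3: (A-λI) row 1 is [-1, -2], so an eigenvector is (-2, 1).
General solution: K_1e^(4t)(1,-1) + K_2e^(3t)(-2,1).

u(t) = K_1e^(4t) - 2K_2e^(3t), v(t) = -K_1e^(4t) + K_2e^(3t)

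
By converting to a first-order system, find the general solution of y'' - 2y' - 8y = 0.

y(t) = K_1e^(-2t) + K_2e^(4t)

Let x_1 = y, x_2 = y'. Then x_1' = x_2 and x_2' = 8x_1 + 2x_2.
A = [[0,1],[8,2]]; det(A-λI) = λ^2 - 2λ - 8.
Eigenvalues λ = -2, 4 with eigenvectors (1,-2), (1,4).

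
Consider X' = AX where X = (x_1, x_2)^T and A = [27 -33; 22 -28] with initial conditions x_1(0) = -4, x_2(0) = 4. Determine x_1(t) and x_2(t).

x_1(t) = -24e^(5t) + 20e^(-6t), x_2(t) = -16e^(5t) + 20e^(-6t)

Coefficient matrix A = [[27, -33], [22, -28]].
Characteristic polynomial det(A - λI) = λ^2 + λ - 30 = 0.
Eigenvalues λ = -6, 5.
For λ=-6: (A-λI) row 1 is [33, -33], so an eigenvector is (1, 1).
For λ=5: (A-λI) row 1 is [22, -33], so an eigenvector is (-3, -2).
General solution: K_1e^(-6t)(1,1) + K_2e^(5t)(-3,-2).
Applying x_1(0)=-4, x_2(0)=4 gives K_1=20, K_2=8.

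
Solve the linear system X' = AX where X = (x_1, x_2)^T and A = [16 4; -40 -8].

x_1(t) = -c_1e^(4t)sin(4t) + c_2e^(4t)cos(4t), x_2(t) = 3c_1e^(4t)sin(4t) - c_1e^(4t)cos(4t) - c_2e^(4t)sin(4t) - 3c_2e^(4t)cos(4t)

Coefficient matrix A = [[16, 4], [-40, -8]].
Characteristic polynomial det(A - λI) = λ^2 - 8λ + 32 = 0.
Eigenvalues λ = 4 ± 4i (complex conjugate pair).
For λ=4+4i: an eigenvector is (0,-1) - i(-1,3) = (0 + i, -1 - 3i).
A real fundamental pair from Re and Im of e^((4+4i)t)v: X_1 = e^(4t)(cos(4t)·(0,-1) + sin(4t)·(-1,3)), X_2 = e^(4t)(sin(4t)·(0,-1) - cos(4t)·(-1,3)).
General solution: c_1X_1 + c_2X_2.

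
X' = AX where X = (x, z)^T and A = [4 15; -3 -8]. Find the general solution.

x(t) = -C_1e^(-2t)sin(3t) + 2C_1e^(-2t)cos(3t) + 2C_2e^(-2t)sin(3t) + C_2e^(-2t)cos(3t), z(t) = -C_1e^(-2t)cos(3t) - C_2e^(-2t)sin(3t)

Coefficient matrix A = [[4, 15], [-3, -8]].
Characteristic polynomial det(A - λI) = λ^2 + 4λ + 13 = 0.
Eigenvalues λ = -2 ± 3i (complex conjugate pair).
For λ=-2+3i: an eigenvector is (2,-1) - i(-1,0) = (2 + i, -1).
A real fundamental pair from Re and Im of e^((-2+3i)t)v: X_1 = e^(-2t)(cos(3t)·(2,-1) + sin(3t)·(-1,0)), X_2 = e^(-2t)(sin(3t)·(2,-1) - cos(3t)·(-1,0)).
General solution: C_1X_1 + C_2X_2.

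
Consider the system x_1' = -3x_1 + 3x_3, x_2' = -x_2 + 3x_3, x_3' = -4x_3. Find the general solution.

x_1(t) = K_1e^(-3t) - 3K_3e^(-4t), x_2(t) = K_2e^(-t) - K_3e^(-4t), x_3(t) = K_3e^(-4t)

Coefficient matrix A = [[-3, 0, 3], [0, -1, 3], [0, 0, -4]].
det(A - λI) = 0 gives eigenvalues λ = -3, -1, -4.
For λ=-3: eigenvector (1,0,0).
For λ=-1: eigenvector (0,1,0).
For λ=-4: eigenvector (-3,-1,1).
General solution: K_1e^(-3t)(1,0,0) + K_2e^(-t)(0,1,0) + K_3e^(-4t)(-3,-1,1).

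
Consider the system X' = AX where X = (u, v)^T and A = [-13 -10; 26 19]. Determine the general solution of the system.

Coefficient matrix A = [[-13, -10], [26, 19]].
Characteristic polynomial det(A - λI) = λ^2 - 6λ + 13 = 0.
Eigenvalues λ = 3 ± 2i (complex conjugate pair).
For λ=3+2i: an eigenvector is (2,-3) - i(-1,2) = (2 + i, -3 - 2i).
A real fundamental pair from Re and Im of e^((3+2i)t)v: X_1 = e^(3t)(cos(2t)·(2,-3) + sin(2t)·(-1,2)), X_2 = e^(3t)(sin(2t)·(2,-3) - cos(2t)·(-1,2)).
General solution: K_1X_1 + K_2X_2.

u(t) = -K_1e^(3t)sin(2t) + 2K_1e^(3t)cos(2t) + 2K_2e^(3t)sin(2t) + K_2e^(3t)cos(2t), v(t) = 2K_1e^(3t)sin(2t) - 3K_1e^(3t)cos(2t) - 3K_2e^(3t)sin(2t) - 2K_2e^(3t)cos(2t)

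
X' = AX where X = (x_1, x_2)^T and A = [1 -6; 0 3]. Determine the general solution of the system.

Coefficient matrix A = [[1, -6], [0, 3]].
Characteristic polynomial det(A - λI) = λ^2 - 4λ + 3 = 0.
Eigenvalues λ = 1, 3.
For λ=1: (A-λI) row 1 is [0, -6], so an eigenvector is (1, 0).
For λ=3: (A-λI) row 1 is [-2, -6], so an eigenvector is (3, -1).
General solution: K_1e^(t)(1,0) + K_2e^(3t)(3,-1).

x_1(t) = K_1e^(t) + 3K_2e^(3t), x_2(t) = -K_2e^(3t)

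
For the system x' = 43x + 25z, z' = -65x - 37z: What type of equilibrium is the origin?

unstable spiral

A = [[43,25],[-65,-37]]; det(A-λI) = λ^2 - 6λ + 34.
λ = 3 ± 5i: positive real part.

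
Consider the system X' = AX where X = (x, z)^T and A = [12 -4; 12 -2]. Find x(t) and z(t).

x(t) = -K_1e^(4t) + 2K_2e^(6t), z(t) = -2K_1e^(4t) + 3K_2e^(6t)

Coefficient matrix A = [[12, -4], [12, -2]].
Characteristic polynomial det(A - λI) = λ^2 - 10λ + 24 = 0.
Eigenvalues λ = 4, 6.
For λ=4: (A-λI) row 1 is [8, -4], so an eigenvector is (-1, -2).
For λ=6: (A-λI) row 1 is [6, -4], so an eigenvector is (2, 3).
General solution: K_1e^(4t)(-1,-2) + K_2e^(6t)(2,3).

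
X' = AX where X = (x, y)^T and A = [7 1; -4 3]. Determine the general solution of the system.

x(t) = C_1e^(5t) + C_2te^(5t) - C_2e^(5t), y(t) = -2C_1e^(5t) - 2C_2te^(5t) + 3C_2e^(5t)

Coefficient matrix A = [[7, 1], [-4, 3]].
Characteristic polynomial det(A - λI) = λ^2 - 10λ + 25 = 0.
Single eigenvalue λ = 5 with algebraic multiplicity 2.
Eigenvector v = (1,-2); generalized eigenvector w with (A-λI)w=v is (-1,3).
General solution: e^(5t)[C_1·v + C_2·(t·v + w)].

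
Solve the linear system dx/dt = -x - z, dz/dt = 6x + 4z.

Coefficient matrix A = [[-1, -1], [6, 4]].
Characteristic polynomial det(A - λI) = λ^2 - 3λ + 2 = 0.
Eigenvalues λ = 2, 1.
For λ=2: (A-λI) row 1 is [-3, -1], so an eigenvector is (1, -3).
For λ=1: (A-λI) row 1 is [-2, -1], so an eigenvector is (-1, 2).
General solution: K_1e^(2t)(1,-3) + K_2e^(t)(-1,2).

x(t) = K_1e^(2t) - K_2e^(t), z(t) = -3K_1e^(2t) + 2K_2e^(t)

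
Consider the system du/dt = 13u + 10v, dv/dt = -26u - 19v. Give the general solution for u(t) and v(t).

Coefficient matrix A = [[13, 10], [-26, -19]].
Characteristic polynomial det(A - λI) = λ^2 + 6λ + 13 = 0.
Eigenvalues λ = -3 ± 2i (complex conjugate pair).
For λ=-3+2i: an eigenvector is (-1,2) - i(2,-3) = (-1 - 2i, 2 + 3i).
A real fundamental pair from Re and Im of e^((-3+2i)t)v: X_1 = e^(-3t)(cos(2t)·(-1,2) + sin(2t)·(2,-3)), X_2 = e^(-3t)(sin(2t)·(-1,2) - cos(2t)·(2,-3)).
General solution: K_1X_1 + K_2X_2.

u(t) = 2K_1e^(-3t)sin(2t) - K_1e^(-3t)cos(2t) - K_2e^(-3t)sin(2t) - 2K_2e^(-3t)cos(2t), v(t) = -3K_1e^(-3t)sin(2t) + 2K_1e^(-3t)cos(2t) + 2K_2e^(-3t)sin(2t) + 3K_2e^(-3t)cos(2t)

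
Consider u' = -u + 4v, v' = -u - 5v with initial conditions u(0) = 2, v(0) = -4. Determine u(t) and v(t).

u(t) = -12te^(-3t) + 2e^(-3t), v(t) = 6te^(-3t) - 4e^(-3t)

Coefficient matrix A = [[-1, 4], [-1, -5]].
Characteristic polynomial det(A - λI) = λ^2 + 6λ + 9 = 0.
Single eigenvalue λ = -3 with algebraic multiplicity 2.
Eigenvector v = (2,-1); generalized eigenvector w with (A-λI)w=v is (-3,2).
General solution: e^(-3t)[K_1·v + K_2·(t·v + w)].
Applying u(0)=2, v(0)=-4 gives K_1=-8, K_2=-6.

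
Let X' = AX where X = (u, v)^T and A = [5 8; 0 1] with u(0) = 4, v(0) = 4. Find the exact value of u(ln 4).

A = [[5,8],[0,1]]; eigenvalues λ = 1, 5.
Eigenvectors: (2,-1) for λ=1, (1,0) for λ=5.
From the initial condition, c_1 = -4, c_2 = 12.
u(ln 4) = (-4)(4^1)(2) + (12)(4^5)(1) = 12256.

12256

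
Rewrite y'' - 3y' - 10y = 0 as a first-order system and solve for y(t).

Let x_1 = y, x_2 = y'. Then x_1' = x_2 and x_2' = 10x_1 + 3x_2.
A = [[0,1],[10,3]]; det(A-λI) = λ^2 - 3λ - 10.
Eigenvalues λ = -2, 5 with eigenvectors (1,-2), (1,5).

y(t) = K_1e^(-2t) + K_2e^(5t)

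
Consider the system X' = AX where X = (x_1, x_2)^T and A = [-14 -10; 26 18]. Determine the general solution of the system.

Coefficient matrix A = [[-14, -10], [26, 18]].
Characteristic polynomial det(A - λI) = λ^2 - 4λ + 8 = 0.
Eigenvalues λ = 2 ± 2i (complex conjugate pair).
For λ=2+2i: an eigenvector is (-2,3) - i(1,-2) = (-2 - i, 3 + 2i).
A real fundamental pair from Re and Im of e^((2+2i)t)v: X_1 = e^(2t)(cos(2t)·(-2,3) + sin(2t)·(1,-2)), X_2 = e^(2t)(sin(2t)·(-2,3) - cos(2t)·(1,-2)).
General solution: c_1X_1 + c_2X_2.

x_1(t) = c_1e^(2t)sin(2t) - 2c_1e^(2t)cos(2t) - 2c_2e^(2t)sin(2t) - c_2e^(2t)cos(2t), x_2(t) = -2c_1e^(2t)sin(2t) + 3c_1e^(2t)cos(2t) + 3c_2e^(2t)sin(2t) + 2c_2e^(2t)cos(2t)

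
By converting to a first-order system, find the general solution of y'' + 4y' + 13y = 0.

Let x_1 = y, x_2 = y'. Then x_1' = x_2 and x_2' = -13x_1 - 4x_2.
A = [[0,1],[-13,-4]]; det(A-λI) = λ^2 + 4λ + 13.
Eigenvalues λ = -2 ± 3i.

y(t) = c_1e^(-2t)cos(3t) + c_2e^(-2t)sin(3t)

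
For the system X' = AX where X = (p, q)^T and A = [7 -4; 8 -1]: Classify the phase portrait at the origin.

A = [[7,-4],[8,-1]]; det(A-λI) = λ^2 - 6λ + 25.
λ = 3 ± 4i: positive real part.

unstable spiral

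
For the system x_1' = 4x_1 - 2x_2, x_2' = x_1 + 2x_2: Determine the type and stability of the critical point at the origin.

A = [[4,-2],[1,2]]; det(A-λI) = λ^2 - 6λ + 10.
λ = 3 ± i: positive real part.

unstable spiral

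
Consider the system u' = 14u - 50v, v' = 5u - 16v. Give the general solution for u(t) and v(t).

u(t) = 3c_1e^(-t)sin(5t) + c_1e^(-t)cos(5t) + c_2e^(-t)sin(5t) - 3c_2e^(-t)cos(5t), v(t) = c_1e^(-t)sin(5t) - c_2e^(-t)cos(5t)

Coefficient matrix A = [[14, -50], [5, -16]].
Characteristic polynomial det(A - λI) = λ^2 + 2λ + 26 = 0.
Eigenvalues λ = -1 ± 5i (complex conjugate pair).
For λ=-1+5i: an eigenvector is (1,0) - i(3,1) = (1 - 3i, 0 - i).
A real fundamental pair from Re and Im of e^((-1+5i)t)v: X_1 = e^(-t)(cos(5t)·(1,0) + sin(5t)·(3,1)), X_2 = e^(-t)(sin(5t)·(1,0) - cos(5t)·(3,1)).
General solution: c_1X_1 + c_2X_2.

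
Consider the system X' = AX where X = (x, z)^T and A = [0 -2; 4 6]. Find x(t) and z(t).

Coefficient matrix A = [[0, -2], [4, 6]].
Characteristic polynomial det(A - λI) = λ^2 - 6λ + 8 = 0.
Eigenvalues λ = 4, 2.
For λ=4: (A-λI) row 1 is [-4, -2], so an eigenvector is (1, -2).
For λ=2: (A-λI) row 1 is [-2, -2], so an eigenvector is (1, -1).
General solution: c_1e^(4t)(1,-2) + c_2e^(2t)(1,-1).

x(t) = c_1e^(4t) + c_2e^(2t), z(t) = -2c_1e^(4t) - c_2e^(2t)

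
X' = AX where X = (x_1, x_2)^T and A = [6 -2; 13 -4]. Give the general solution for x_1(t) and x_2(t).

x_1(t) = -K_1e^(t)sin(t) + K_1e^(t)cos(t) + K_2e^(t)sin(t) + K_2e^(t)cos(t), x_2(t) = -2K_1e^(t)sin(t) + 3K_1e^(t)cos(t) + 3K_2e^(t)sin(t) + 2K_2e^(t)cos(t)

Coefficient matrix A = [[6, -2], [13, -4]].
Characteristic polynomial det(A - λI) = λ^2 - 2λ + 2 = 0.
Eigenvalues λ = 1 ± i (complex conjugate pair).
For λ=1+i: an eigenvector is (1,3) - i(-1,-2) = (1 + i, 3 + 2i).
A real fundamental pair from Re and Im of e^((1+i)t)v: X_1 = e^(t)(cos(t)·(1,3) + sin(t)·(-1,-2)), X_2 = e^(t)(sin(t)·(1,3) - cos(t)·(-1,-2)).
General solution: K_1X_1 + K_2X_2.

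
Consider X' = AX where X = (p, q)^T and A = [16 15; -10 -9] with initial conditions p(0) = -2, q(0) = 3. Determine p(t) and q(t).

Coefficient matrix A = [[16, 15], [-10, -9]].
Characteristic polynomial det(A - λI) = λ^2 - 7λ + 6 = 0.
Eigenvalues λ = 1, 6.
For λ=1: (A-λI) row 1 is [15, 15], so an eigenvector is (1, -1).
For λ=6: (A-λI) row 1 is [10, 15], so an eigenvector is (-3, 2).
General solution: c_1e^(t)(1,-1) + c_2e^(6t)(-3,2).
Applying p(0)=-2, q(0)=3 gives c_1=-5, c_2=-1.

p(t) = 3e^(6t) - 5e^(t), q(t) = -2e^(6t) + 5e^(t)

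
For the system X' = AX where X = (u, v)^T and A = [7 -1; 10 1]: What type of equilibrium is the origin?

A = [[7,-1],[10,1]]; det(A-λI) = λ^2 - 8λ + 17.
λ = 4 ± i: positive real part.

unstable spiral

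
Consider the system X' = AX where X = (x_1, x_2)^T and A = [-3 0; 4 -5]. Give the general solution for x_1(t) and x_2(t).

Coefficient matrix A = [[-3, 0], [4, -5]].
Characteristic polynomial det(A - λI) = λ^2 + 8λ + 15 = 0.
Eigenvalues λ = -3, -5.
For λ=-3: (A-λI) row 2 is [4, -2], so an eigenvector is (1, 2).
For λ=-5: (A-λI) row 1 is [2, 0], so an eigenvector is (0, -1).
General solution: C_1e^(-3t)(1,2) + C_2e^(-5t)(0,-1).

x_1(t) = C_1e^(-3t), x_2(t) = 2C_1e^(-3t) - C_2e^(-5t)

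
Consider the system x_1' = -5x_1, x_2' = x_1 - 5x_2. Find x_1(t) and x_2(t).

Coefficient matrix A = [[-5, 0], [1, -5]].
Characteristic polynomial det(A - λI) = λ^2 + 10λ + 25 = 0.
Single eigenvalue λ = -5 with algebraic multiplicity 2.
Eigenvector v = (0,1); generalized eigenvector w with (A-λI)w=v is (1,3).
General solution: e^(-5t)[C_1·v + C_2·(t·v + w)].

x_1(t) = C_2e^(-5t), x_2(t) = C_1e^(-5t) + C_2te^(-5t) + 3C_2e^(-5t)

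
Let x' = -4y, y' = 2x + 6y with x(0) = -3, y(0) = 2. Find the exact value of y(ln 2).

A = [[0,-4],[2,6]]; eigenvalues λ = 4, 2.
Eigenvectors: (-1,1) for λ=4, (-2,1) for λ=2.
From the initial condition, c_1 = 1, c_2 = 1.
y(ln 2) = (1)(2^4)(1) + (1)(2^2)(1) = 20.

20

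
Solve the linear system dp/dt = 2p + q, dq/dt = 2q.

p(t) = -C_1e^(2t) - C_2te^(2t) + 3C_2e^(2t), q(t) = -C_2e^(2t)

Coefficient matrix A = [[2, 1], [0, 2]].
Characteristic polynomial det(A - λI) = λ^2 - 4λ + 4 = 0.
Single eigenvalue λ = 2 with algebraic multiplicity 2.
Eigenvector v = (-1,0); generalized eigenvector w with (A-λI)w=v is (3,-1).
General solution: e^(2t)[C_1·v + C_2·(t·v + w)].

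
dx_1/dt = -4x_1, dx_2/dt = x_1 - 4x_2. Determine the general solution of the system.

x_1(t) = K_2e^(-4t), x_2(t) = K_1e^(-4t) + K_2te^(-4t) - 2K_2e^(-4t)

Coefficient matrix A = [[-4, 0], [1, -4]].
Characteristic polynomial det(A - λI) = λ^2 + 8λ + 16 = 0.
Single eigenvalue λ = -4 with algebraic multiplicity 2.
Eigenvector v = (0,1); generalized eigenvector w with (A-λI)w=v is (1,-2).
General solution: e^(-4t)[K_1·v + K_2·(t·v + w)].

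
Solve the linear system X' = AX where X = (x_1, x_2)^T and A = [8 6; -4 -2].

Coefficient matrix A = [[8, 6], [-4, -2]].
Characteristic polynomial det(A - λI) = λ^2 - 6λ + 8 = 0.
Eigenvalues λ = 2, 4.
For λ=2: (A-λI) row 1 is [6, 6], so an eigenvector is (1, -1).
For λ=4: (A-λI) row 1 is [4, 6], so an eigenvector is (3, -2).
General solution: K_1e^(2t)(1,-1) + K_2e^(4t)(3,-2).

x_1(t) = K_1e^(2t) + 3K_2e^(4t), x_2(t) = -K_1e^(2t) - 2K_2e^(4t)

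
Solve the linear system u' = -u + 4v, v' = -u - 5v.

Coefficient matrix A = [[-1, 4], [-1, -5]].
Characteristic polynomial det(A - λI) = λ^2 + 6λ + 9 = 0.
Single eigenvalue λ = -3 with algebraic multiplicity 2.
Eigenvector v = (-2,1); generalized eigenvector w with (A-λI)w=v is (1,-1).
General solution: e^(-3t)[c_1·v + c_2·(t·v + w)].

u(t) = -2c_1e^(-3t) - 2c_2te^(-3t) + c_2e^(-3t), v(t) = c_1e^(-3t) + c_2te^(-3t) - c_2e^(-3t)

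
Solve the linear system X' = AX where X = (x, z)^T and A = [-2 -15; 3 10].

Coefficient matrix A = [[-2, -15], [3, 10]].
Characteristic polynomial det(A - λI) = λ^2 - 8λ + 25 = 0.
Eigenvalues λ = 4 ± 3i (complex conjugate pair).
For λ=4+3i: an eigenvector is (1,0) - i(-2,1) = (1 + 2i, 0 - i).
A real fundamental pair from Re and Im of e^((4+3i)t)v: X_1 = e^(4t)(cos(3t)·(1,0) + sin(3t)·(-2,1)), X_2 = e^(4t)(sin(3t)·(1,0) - cos(3t)·(-2,1)).
General solution: C_1X_1 + C_2X_2.

x(t) = -2C_1e^(4t)sin(3t) + C_1e^(4t)cos(3t) + C_2e^(4t)sin(3t) + 2C_2e^(4t)cos(3t), z(t) = C_1e^(4t)sin(3t) - C_2e^(4t)cos(3t)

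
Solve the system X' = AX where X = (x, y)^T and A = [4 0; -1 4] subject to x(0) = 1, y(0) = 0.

x(t) = e^(4t), y(t) = -te^(4t)

Coefficient matrix A = [[4, 0], [-1, 4]].
Characteristic polynomial det(A - λI) = λ^2 - 8λ + 16 = 0.
Single eigenvalue λ = 4 with algebraic multiplicity 2.
Eigenvector v = (0,1); generalized eigenvector w with (A-λI)w=v is (-1,0).
General solution: e^(4t)[C_1·v + C_2·(t·v + w)].
Applying x(0)=1, y(0)=0 gives C_1=0, C_2=-1.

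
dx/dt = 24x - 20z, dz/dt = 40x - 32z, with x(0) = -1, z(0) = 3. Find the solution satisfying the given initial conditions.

x(t) = -22e^(-4t)sin(4t) - e^(-4t)cos(4t), z(t) = -31e^(-4t)sin(4t) + 3e^(-4t)cos(4t)

Coefficient matrix A = [[24, -20], [40, -32]].
Characteristic polynomial det(A - λI) = λ^2 + 8λ + 32 = 0.
Eigenvalues λ = -4 ± 4i (complex conjugate pair).
For λ=-4+4i: an eigenvector is (-1,-1) - i(-2,-3) = (-1 + 2i, -1 + 3i).
A real fundamental pair from Re and Im of e^((-4+4i)t)v: X_1 = e^(-4t)(cos(4t)·(-1,-1) + sin(4t)·(-2,-3)), X_2 = e^(-4t)(sin(4t)·(-1,-1) - cos(4t)·(-2,-3)).
General solution: C_1X_1 + C_2X_2.
Applying x(0)=-1, z(0)=3 gives C_1=9, C_2=4.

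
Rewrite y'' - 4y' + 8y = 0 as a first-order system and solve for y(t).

y(t) = K_1e^(2t)cos(2t) + K_2e^(2t)sin(2t)

Let x_1 = y, x_2 = y'. Then x_1' = x_2 and x_2' = -8x_1 + 4x_2.
A = [[0,1],[-8,4]]; det(A-λI) = λ^2 - 4λ + 8.
Eigenvalues λ = 2 ± 2i.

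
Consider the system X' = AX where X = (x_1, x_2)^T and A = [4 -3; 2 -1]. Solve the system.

Coefficient matrix A = [[4, -3], [2, -1]].
Characteristic polynomial det(A - λI) = λ^2 - 3λ + 2 = 0.
Eigenvalues λ = 2, 1.
For λ=2: (A-λI) row 1 is [2, -3], so an eigenvector is (-3, -2).
For λ=1: (A-λI) row 1 is [3, -3], so an eigenvector is (-1, -1).
General solution: C_1e^(2t)(-3,-2) + C_2e^(t)(-1,-1).

x_1(t) = -3C_1e^(2t) - C_2e^(t), x_2(t) = -2C_1e^(2t) - C_2e^(t)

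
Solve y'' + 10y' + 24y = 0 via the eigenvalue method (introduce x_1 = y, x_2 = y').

Let x_1 = y, x_2 = y'. Then x_1' = x_2 and x_2' = -24x_1 - 10x_2.
A = [[0,1],[-24,-10]]; det(A-λI) = λ^2 + 10λ + 24.
Eigenvalues λ = -6, -4 with eigenvectors (1,-6), (1,-4).

y(t) = C_1e^(-6t) + C_2e^(-4t)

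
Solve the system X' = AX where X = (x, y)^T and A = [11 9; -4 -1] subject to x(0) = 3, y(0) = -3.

Coefficient matrix A = [[11, 9], [-4, -1]].
Characteristic polynomial det(A - λI) = λ^2 - 10λ + 25 = 0.
Single eigenvalue λ = 5 with algebraic multiplicity 2.
Eigenvector v = (3,-2); generalized eigenvector w with (A-λI)w=v is (-1,1).
General solution: e^(5t)[K_1·v + K_2·(t·v + w)].
Applying x(0)=3, y(0)=-3 gives K_1=0, K_2=-3.

x(t) = -9te^(5t) + 3e^(5t), y(t) = 6te^(5t) - 3e^(5t)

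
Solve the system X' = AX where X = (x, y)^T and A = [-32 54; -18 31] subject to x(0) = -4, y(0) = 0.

x(t) = 12e^(4t) - 16e^(-5t), y(t) = 8e^(4t) - 8e^(-5t)

Coefficient matrix A = [[-32, 54], [-18, 31]].
Characteristic polynomial det(A - λI) = λ^2 + λ - 20 = 0.
Eigenvalues λ = -5, 4.
For λ=-5: (A-λI) row 1 is [-27, 54], so an eigenvector is (2, 1).
For λ=4: (A-λI) row 1 is [-36, 54], so an eigenvector is (-3, -2).
General solution: C_1e^(-5t)(2,1) + C_2e^(4t)(-3,-2).
Applying x(0)=-4, y(0)=0 gives C_1=-8, C_2=-4.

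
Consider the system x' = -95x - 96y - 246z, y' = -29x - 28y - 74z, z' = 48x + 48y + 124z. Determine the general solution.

x(t) = K_1e^(t) + 4K_2e^(4t) + 6K_3e^(-4t), y(t) = -K_1e^(t) + K_2e^(4t) + 2K_3e^(-4t), z(t) = -2K_2e^(4t) - 3K_3e^(-4t)

Coefficient matrix A = [[-95, -96, -246], [-29, -28, -74], [48, 48, 124]].
det(A - λI) = 0 gives eigenvalues λ = 1, 4, -4.
For λ=1: eigenvector (1,-1,0).
For λ=4: eigenvector (4,1,-2).
For λ=-4: eigenvector (6,2,-3).
General solution: K_1e^(t)(1,-1,0) + K_2e^(4t)(4,1,-2) + K_3e^(-4t)(6,2,-3).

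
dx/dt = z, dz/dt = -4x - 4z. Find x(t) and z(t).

x(t) = c_1e^(-2t) + c_2te^(-2t) + 2c_2e^(-2t), z(t) = -2c_1e^(-2t) - 2c_2te^(-2t) - 3c_2e^(-2t)

Coefficient matrix A = [[0, 1], [-4, -4]].
Characteristic polynomial det(A - λI) = λ^2 + 4λ + 4 = 0.
Single eigenvalue λ = -2 with algebraic multiplicity 2.
Eigenvector v = (1,-2); generalized eigenvector w with (A-λI)w=v is (2,-3).
General solution: e^(-2t)[c_1·v + c_2·(t·v + w)].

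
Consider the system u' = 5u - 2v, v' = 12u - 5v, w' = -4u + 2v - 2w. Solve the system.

u(t) = K_1e^(t) + K_2e^(-t), v(t) = 2K_1e^(t) + 3K_2e^(-t), w(t) = 2K_2e^(-t) + K_3e^(-2t)

Coefficient matrix A = [[5, -2, 0], [12, -5, 0], [-4, 2, -2]].
det(A - λI) = 0 gives eigenvalues λ = 1, -1, -2.
For λ=1: eigenvector (1,2,0).
For λ=-1: eigenvector (1,3,2).
For λ=-2: eigenvector (0,0,1).
General solution: K_1e^(t)(1,2,0) + K_2e^(-t)(1,3,2) + K_3e^(-2t)(0,0,1).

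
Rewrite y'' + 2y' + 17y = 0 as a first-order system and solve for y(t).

y(t) = K_1e^(-t)cos(4t) + K_2e^(-t)sin(4t)

Let x_1 = y, x_2 = y'. Then x_1' = x_2 and x_2' = -17x_1 - 2x_2.
A = [[0,1],[-17,-2]]; det(A-λI) = λ^2 + 2λ + 17.
Eigenvalues λ = -1 ± 4i.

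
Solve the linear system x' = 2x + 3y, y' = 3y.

x(t) = -c_1e^(2t) + 3c_2e^(3t), y(t) = c_2e^(3t)

Coefficient matrix A = [[2, 3], [0, 3]].
Characteristic polynomial det(A - λI) = λ^2 - 5λ + 6 = 0.
Eigenvalues λ = 2, 3.
For λ=2: (A-λI) row 1 is [0, 3], so an eigenvector is (-1, 0).
For λ=3: (A-λI) row 1 is [-1, 3], so an eigenvector is (3, 1).
General solution: c_1e^(2t)(-1,0) + c_2e^(3t)(3,1).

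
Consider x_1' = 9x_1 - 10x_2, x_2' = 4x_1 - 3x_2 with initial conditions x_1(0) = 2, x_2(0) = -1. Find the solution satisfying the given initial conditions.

Coefficient matrix A = [[9, -10], [4, -3]].
Characteristic polynomial det(A - λI) = λ^2 - 6λ + 13 = 0.
Eigenvalues λ = 3 ± 2i (complex conjugate pair).
For λ=3+2i: an eigenvector is (1,1) - i(-2,-1) = (1 + 2i, 1 + i).
A real fundamental pair from Re and Im of e^((3+2i)t)v: X_1 = e^(3t)(cos(2t)·(1,1) + sin(2t)·(-2,-1)), X_2 = e^(3t)(sin(2t)·(1,1) - cos(2t)·(-2,-1)).
General solution: C_1X_1 + C_2X_2.
Applying x_1(0)=2, x_2(0)=-1 gives C_1=-4, C_2=3.

x_1(t) = 11e^(3t)sin(2t) + 2e^(3t)cos(2t), x_2(t) = 7e^(3t)sin(2t) - e^(3t)cos(2t)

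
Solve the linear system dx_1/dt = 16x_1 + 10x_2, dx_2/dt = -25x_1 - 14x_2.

Coefficient matrix A = [[16, 10], [-25, -14]].
Characteristic polynomial det(A - λI) = λ^2 - 2λ + 26 = 0.
Eigenvalues λ = 1 ± 5i (complex conjugate pair).
For λ=1+5i: an eigenvector is (1,-2) - i(-1,1) = (1 + i, -2 - i).
A real fundamental pair from Re and Im of e^((1+5i)t)v: X_1 = e^(t)(cos(5t)·(1,-2) + sin(5t)·(-1,1)), X_2 = e^(t)(sin(5t)·(1,-2) - cos(5t)·(-1,1)).
General solution: C_1X_1 + C_2X_2.

x_1(t) = -C_1e^(t)sin(5t) + C_1e^(t)cos(5t) + C_2e^(t)sin(5t) + C_2e^(t)cos(5t), x_2(t) = C_1e^(t)sin(5t) - 2C_1e^(t)cos(5t) - 2C_2e^(t)sin(5t) - C_2e^(t)cos(5t)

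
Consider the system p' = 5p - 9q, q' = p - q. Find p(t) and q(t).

Coefficient matrix A = [[5, -9], [1, -1]].
Characteristic polynomial det(A - λI) = λ^2 - 4λ + 4 = 0.
Single eigenvalue λ = 2 with algebraic multiplicity 2.
Eigenvector v = (-3,-1); generalized eigenvector w with (A-λI)w=v is (2,1).
General solution: e^(2t)[C_1·v + C_2·(t·v + w)].

p(t) = -3C_1e^(2t) - 3C_2te^(2t) + 2C_2e^(2t), q(t) = -C_1e^(2t) - C_2te^(2t) + C_2e^(2t)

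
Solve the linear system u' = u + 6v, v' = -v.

u(t) = 3C_1e^(-t) - C_2e^(t), v(t) = -C_1e^(-t)

Coefficient matrix A = [[1, 6], [0, -1]].
Characteristic polynomial det(A - λI) = λ^2 - 1 = 0.
Eigenvalues λ = -1, 1.
For λ=-1: (A-λI) row 1 is [2, 6], so an eigenvector is (3, -1).
For λ=1: (A-λI) row 1 is [0, 6], so an eigenvector is (-1, 0).
General solution: C_1e^(-t)(3,-1) + C_2e^(t)(-1,0).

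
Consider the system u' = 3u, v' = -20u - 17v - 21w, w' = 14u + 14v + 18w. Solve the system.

u(t) = K_3e^(3t), v(t) = -K_1e^(4t) + 3K_2e^(-3t) - K_3e^(3t), w(t) = K_1e^(4t) - 2K_2e^(-3t)

Coefficient matrix A = [[3, 0, 0], [-20, -17, -21], [14, 14, 18]].
det(A - λI) = 0 gives eigenvalues λ = 4, -3, 3.
For λ=4: eigenvector (0,-1,1).
For λ=-3: eigenvector (0,3,-2).
For λ=3: eigenvector (1,-1,0).
General solution: K_1e^(4t)(0,-1,1) + K_2e^(-3t)(0,3,-2) + K_3e^(3t)(1,-1,0).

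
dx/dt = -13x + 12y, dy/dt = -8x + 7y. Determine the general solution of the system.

x(t) = 3c_1e^(-5t) - c_2e^(-t), y(t) = 2c_1e^(-5t) - c_2e^(-t)

Coefficient matrix A = [[-13, 12], [-8, 7]].
Characteristic polynomial det(A - λI) = λ^2 + 6λ + 5 = 0.
Eigenvalues λ = -5, -1.
For λ=-5: (A-λI) row 1 is [-8, 12], so an eigenvector is (3, 2).
For λ=-1: (A-λI) row 1 is [-12, 12], so an eigenvector is (-1, -1).
General solution: c_1e^(-5t)(3,2) + c_2e^(-t)(-1,-1).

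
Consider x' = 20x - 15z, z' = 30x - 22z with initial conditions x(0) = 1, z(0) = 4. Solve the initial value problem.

Coefficient matrix A = [[20, -15], [30, -22]].
Characteristic polynomial det(A - λI) = λ^2 + 2λ + 10 = 0.
Eigenvalues λ = -1 ± 3i (complex conjugate pair).
For λ=-1+3i: an eigenvector is (-2,-3) - i(1,1) = (-2 - i, -3 - i).
A real fundamental pair from Re and Im of e^((-1+3i)t)v: X_1 = e^(-t)(cos(3t)·(-2,-3) + sin(3t)·(1,1)), X_2 = e^(-t)(sin(3t)·(-2,-3) - cos(3t)·(1,1)).
General solution: C_1X_1 + C_2X_2.
Applying x(0)=1, z(0)=4 gives C_1=-3, C_2=5.

x(t) = -13e^(-t)sin(3t) + e^(-t)cos(3t), z(t) = -18e^(-t)sin(3t) + 4e^(-t)cos(3t)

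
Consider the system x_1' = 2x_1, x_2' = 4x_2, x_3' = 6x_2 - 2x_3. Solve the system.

Coefficient matrix A = [[2, 0, 0], [0, 4, 0], [0, 6, -2]].
det(A - λI) = 0 gives eigenvalues λ = 2, -2, 4.
For λ=2: eigenvector (1,0,0).
For λ=-2: eigenvector (0,0,-1).
For λ=4: eigenvector (0,1,1).
General solution: c_1e^(2t)(1,0,0) + c_2e^(-2t)(0,0,-1) + c_3e^(4t)(0,1,1).

x_1(t) = c_1e^(2t), x_2(t) = c_3e^(4t), x_3(t) = -c_2e^(-2t) + c_3e^(4t)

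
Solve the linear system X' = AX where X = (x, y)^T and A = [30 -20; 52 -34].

x(t) = K_1e^(-2t)sin(4t) + 2K_1e^(-2t)cos(4t) + 2K_2e^(-2t)sin(4t) - K_2e^(-2t)cos(4t), y(t) = 2K_1e^(-2t)sin(4t) + 3K_1e^(-2t)cos(4t) + 3K_2e^(-2t)sin(4t) - 2K_2e^(-2t)cos(4t)

Coefficient matrix A = [[30, -20], [52, -34]].
Characteristic polynomial det(A - λI) = λ^2 + 4λ + 20 = 0.
Eigenvalues λ = -2 ± 4i (complex conjugate pair).
For λ=-2+4i: an eigenvector is (2,3) - i(1,2) = (2 - i, 3 - 2i).
A real fundamental pair from Re and Im of e^((-2+4i)t)v: X_1 = e^(-2t)(cos(4t)·(2,3) + sin(4t)·(1,2)), X_2 = e^(-2t)(sin(4t)·(2,3) - cos(4t)·(1,2)).
General solution: K_1X_1 + K_2X_2.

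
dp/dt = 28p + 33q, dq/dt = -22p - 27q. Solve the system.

p(t) = -K_1e^(-5t) - 3K_2e^(6t), q(t) = K_1e^(-5t) + 2K_2e^(6t)

Coefficient matrix A = [[28, 33], [-22, -27]].
Characteristic polynomial det(A - λI) = λ^2 - λ - 30 = 0.
Eigenvalues λ = -5, 6.
For λ=-5: (A-λI) row 1 is [33, 33], so an eigenvector is (-1, 1).
For λ=6: (A-λI) row 1 is [22, 33], so an eigenvector is (-3, 2).
General solution: K_1e^(-5t)(-1,1) + K_2e^(6t)(-3,2).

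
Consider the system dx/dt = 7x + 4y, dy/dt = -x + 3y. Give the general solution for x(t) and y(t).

x(t) = 2c_1e^(5t) + 2c_2te^(5t) - c_2e^(5t), y(t) = -c_1e^(5t) - c_2te^(5t) + c_2e^(5t)

Coefficient matrix A = [[7, 4], [-1, 3]].
Characteristic polynomial det(A - λI) = λ^2 - 10λ + 25 = 0.
Single eigenvalue λ = 5 with algebraic multiplicity 2.
Eigenvector v = (2,-1); generalized eigenvector w with (A-λI)w=v is (-1,1).
General solution: e^(5t)[c_1·v + c_2·(t·v + w)].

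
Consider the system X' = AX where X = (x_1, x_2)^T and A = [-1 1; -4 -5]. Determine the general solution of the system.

x_1(t) = -K_1e^(-3t) - K_2te^(-3t) - 2K_2e^(-3t), x_2(t) = 2K_1e^(-3t) + 2K_2te^(-3t) + 3K_2e^(-3t)

Coefficient matrix A = [[-1, 1], [-4, -5]].
Characteristic polynomial det(A - λI) = λ^2 + 6λ + 9 = 0.
Single eigenvalue λ = -3 with algebraic multiplicity 2.
Eigenvector v = (-1,2); generalized eigenvector w with (A-λI)w=v is (-2,3).
General solution: e^(-3t)[K_1·v + K_2·(t·v + w)].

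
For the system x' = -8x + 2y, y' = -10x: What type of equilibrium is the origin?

A = [[-8,2],[-10,0]]; det(A-λI) = λ^2 + 8λ + 20.
λ = -4 ± 2i: negative real part.

stable spiral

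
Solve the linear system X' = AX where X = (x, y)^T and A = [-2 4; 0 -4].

x(t) = -2c_1e^(-4t) + c_2e^(-2t), y(t) = c_1e^(-4t)

Coefficient matrix A = [[-2, 4], [0, -4]].
Characteristic polynomial det(A - λI) = λ^2 + 6λ + 8 = 0.
Eigenvalues λ = -4, -2.
For λ=-4: (A-λI) row 1 is [2, 4], so an eigenvector is (-2, 1).
For λ=-2: (A-λI) row 1 is [0, 4], so an eigenvector is (1, 0).
General solution: c_1e^(-4t)(-2,1) + c_2e^(-2t)(1,0).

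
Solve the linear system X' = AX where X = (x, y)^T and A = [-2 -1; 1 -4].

Coefficient matrix A = [[-2, -1], [1, -4]].
Characteristic polynomial det(A - λI) = λ^2 + 6λ + 9 = 0.
Single eigenvalue λ = -3 with algebraic multiplicity 2.
Eigenvector v = (-1,-1); generalized eigenvector w with (A-λI)w=v is (0,1).
General solution: e^(-3t)[K_1·v + K_2·(t·v + w)].

x(t) = -K_1e^(-3t) - K_2te^(-3t), y(t) = -K_1e^(-3t) - K_2te^(-3t) + K_2e^(-3t)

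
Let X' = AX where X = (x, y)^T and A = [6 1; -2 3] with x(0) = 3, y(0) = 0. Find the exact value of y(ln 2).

-96

A = [[6,1],[-2,3]]; eigenvalues λ = 4, 5.
Eigenvectors: (-1,2) for λ=4, (1,-1) for λ=5.
From the initial condition, c_1 = 3, c_2 = 6.
y(ln 2) = (3)(2^4)(2) + (6)(2^5)(-1) = -96.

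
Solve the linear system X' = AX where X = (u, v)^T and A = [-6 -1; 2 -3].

Coefficient matrix A = [[-6, -1], [2, -3]].
Characteristic polynomial det(A - λI) = λ^2 + 9λ + 20 = 0.
Eigenvalues λ = -5, -4.
For λ=-5: (A-λI) row 1 is [-1, -1], so an eigenvector is (-1, 1).
For λ=-4: (A-λI) row 1 is [-2, -1], so an eigenvector is (-1, 2).
General solution: K_1e^(-5t)(-1,1) + K_2e^(-4t)(-1,2).

u(t) = -K_1e^(-5t) - K_2e^(-4t), v(t) = K_1e^(-5t) + 2K_2e^(-4t)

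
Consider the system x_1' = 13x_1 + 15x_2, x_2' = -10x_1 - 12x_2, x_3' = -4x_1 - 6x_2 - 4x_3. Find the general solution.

x_1(t) = 3C_1e^(3t) - C_2e^(-2t), x_2(t) = -2C_1e^(3t) + C_2e^(-2t), x_3(t) = -C_2e^(-2t) + C_3e^(-4t)

Coefficient matrix A = [[13, 15, 0], [-10, -12, 0], [-4, -6, -4]].
det(A - λI) = 0 gives eigenvalues λ = 3, -2, -4.
For λ=3: eigenvector (3,-2,0).
For λ=-2: eigenvector (-1,1,-1).
For λ=-4: eigenvector (0,0,1).
General solution: C_1e^(3t)(3,-2,0) + C_2e^(-2t)(-1,1,-1) + C_3e^(-4t)(0,0,1).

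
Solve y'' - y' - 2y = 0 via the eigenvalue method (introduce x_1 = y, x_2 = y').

y(t) = K_1e^(-t) + K_2e^(2t)

Let x_1 = y, x_2 = y'. Then x_1' = x_2 and x_2' = 2x_1 + x_2.
A = [[0,1],[2,1]]; det(A-λI) = λ^2 - λ - 2.
Eigenvalues λ = -1, 2 with eigenvectors (1,-1), (1,2).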